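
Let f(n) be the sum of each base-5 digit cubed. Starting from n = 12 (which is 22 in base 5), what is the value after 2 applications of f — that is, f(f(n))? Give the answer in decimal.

12 = (2,2)_5 → 2³ + 2³ = 8 + 8 = 16
16 = (3,1)_5 → 3³ + 1³ = 27 + 1 = 28

28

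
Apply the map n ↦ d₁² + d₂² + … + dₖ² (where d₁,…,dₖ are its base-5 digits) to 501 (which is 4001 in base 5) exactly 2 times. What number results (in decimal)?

13

501 = (4,0,0,1)_5 → 4² + 0² + 0² + 1² = 17
17 = (3,2)_5 → 3² + 2² = 13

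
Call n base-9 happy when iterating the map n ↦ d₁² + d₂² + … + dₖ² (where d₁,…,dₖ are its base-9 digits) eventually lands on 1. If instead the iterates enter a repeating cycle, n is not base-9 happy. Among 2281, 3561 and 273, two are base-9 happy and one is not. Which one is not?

2281: 2281 → 27 → 9 → 1  — reaches 1 (base-9 happy)
3561: 3561 → 165 → 13 → 17 → 65 → 53 → 89 → 65  — repeats 65 (not base-9 happy)
273: 273 → 27 → 9 → 1  — reaches 1 (base-9 happy)

3561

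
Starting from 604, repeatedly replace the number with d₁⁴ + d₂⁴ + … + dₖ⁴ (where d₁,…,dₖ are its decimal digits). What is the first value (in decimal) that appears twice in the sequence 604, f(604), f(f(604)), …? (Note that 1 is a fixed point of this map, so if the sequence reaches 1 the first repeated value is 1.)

604 → 6⁴ + 0⁴ + 4⁴ = 1552
1552 → 1⁴ + 5⁴ + 5⁴ + 2⁴ = 1267
1267 → 1⁴ + 2⁴ + 6⁴ + 7⁴ = 3714
3714 → 3⁴ + 7⁴ + 1⁴ + 4⁴ = 2739
2739 → 2⁴ + 7⁴ + 3⁴ + 9⁴ = 9059
9059 → 9⁴ + 0⁴ + 5⁴ + 9⁴ = 13747
13747 → 1⁴ + 3⁴ + 7⁴ + 4⁴ + 7⁴ = 5140
5140 → 5⁴ + 1⁴ + 4⁴ + 0⁴ = 882
882 → 8⁴ + 8⁴ + 2⁴ = 8208
8208 → 8⁴ + 2⁴ + 0⁴ + 8⁴ = 8208  — 8208 already appeared earlier.

8208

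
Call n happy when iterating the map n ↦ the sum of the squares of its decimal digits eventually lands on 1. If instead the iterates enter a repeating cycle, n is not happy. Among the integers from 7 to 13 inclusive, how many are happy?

3

7: 7 → 49 → 97 → 130 → 10 → 1  (reaches 1)
8: 8 → 64 → 52 → 29 → 85 → 89 → 145 → 42 → 20 → 4 → 16 → 37 → 58 → 89  (repeats 89)
9: 9 → 81 → 65 → 61 → 37 → 58 → 89 → 145 → 42 → 20 → 4 → 16 → 37  (repeats 37)
10: 10 → 1  (reaches 1)
11: 11 → 2 → 4 → 16 → 37 → 58 → 89 → 145 → 42 → 20 → 4  (repeats 4)
12: 12 → 5 → 25 → 29 → 85 → 89 → 145 → 42 → 20 → 4 → 16 → 37 → 58 → 89  (repeats 89)
13: 13 → 10 → 1  (reaches 1)
happy: 7, 10, 13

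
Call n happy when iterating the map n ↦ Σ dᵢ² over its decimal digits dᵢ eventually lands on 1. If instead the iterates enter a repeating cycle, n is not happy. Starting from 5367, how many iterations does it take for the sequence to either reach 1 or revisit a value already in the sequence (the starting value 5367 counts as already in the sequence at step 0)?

12

5367 → 5² + 3² + 6² + 7² = 25 + 9 + 36 + 49 = 119
119 → 1² + 1² + 9² = 1 + 1 + 81 = 83
83 → 8² + 3² = 64 + 9 = 73
73 → 7² + 3² = 49 + 9 = 58
58 → 5² + 8² = 25 + 64 = 89
89 → 8² + 9² = 64 + 81 = 145
145 → 1² + 4² + 5² = 1 + 16 + 25 = 42
42 → 4² + 2² = 16 + 4 = 20
20 → 2² + 0² = 4 + 0 = 4
4 → 4² = 16
16 → 1² + 6² = 1 + 36 = 37
37 → 3² + 7² = 9 + 49 = 58  — 58 repeats.
That took 12 steps.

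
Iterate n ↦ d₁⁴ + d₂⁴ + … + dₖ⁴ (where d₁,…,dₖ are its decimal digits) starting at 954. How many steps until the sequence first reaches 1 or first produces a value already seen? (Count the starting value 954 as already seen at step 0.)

13

954 → 7442
7442 → 2929
2929 → 13154
13154 → 964
964 → 8113
8113 → 4179
4179 → 9219
9219 → 13139
13139 → 6725
6725 → 4338
4338 → 4514
4514 → 1138
1138 → 4179  — 4179 repeats.
That took 13 steps.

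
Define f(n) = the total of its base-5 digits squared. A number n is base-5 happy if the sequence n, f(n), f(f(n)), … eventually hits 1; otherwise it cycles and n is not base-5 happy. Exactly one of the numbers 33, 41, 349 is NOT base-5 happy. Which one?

349

33: 33 → 11 → 5 → 1  — reaches 1 (base-5 happy)
41: 41 → 11 → 5 → 1  — reaches 1 (base-5 happy)
349: 349 → 45 → 17 → 13 → 13  — repeats 13 (not base-5 happy)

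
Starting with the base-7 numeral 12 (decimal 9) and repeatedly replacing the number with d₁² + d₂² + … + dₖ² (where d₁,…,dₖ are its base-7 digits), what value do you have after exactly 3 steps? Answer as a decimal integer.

9 = (1,2)_7 → 5
5 = (5)_7 → 25
25 = (3,4)_7 → 25

25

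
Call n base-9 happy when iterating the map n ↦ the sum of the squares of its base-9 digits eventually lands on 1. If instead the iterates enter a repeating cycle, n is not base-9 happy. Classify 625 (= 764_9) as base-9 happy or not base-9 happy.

base-9 happy

625 = (7,6,4)_9 → 7² + 6² + 4² = 49 + 36 + 16 = 101
101 = (1,2,2)_9 → 1² + 2² + 2² = 1 + 4 + 4 = 9
9 = (1,0)_9 → 1² + 0² = 1 + 0 = 1  — reached 1.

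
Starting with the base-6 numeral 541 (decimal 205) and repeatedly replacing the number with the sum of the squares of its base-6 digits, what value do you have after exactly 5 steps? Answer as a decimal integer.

205 = (5,4,1)_6 → 5² + 4² + 1² = 25 + 16 + 1 = 42
42 = (1,1,0)_6 → 1² + 1² + 0² = 1 + 1 + 0 = 2
2 = (2)_6 → 2² = 4
4 = (4)_6 → 4² = 16
16 = (2,4)_6 → 2² + 4² = 4 + 16 = 20

20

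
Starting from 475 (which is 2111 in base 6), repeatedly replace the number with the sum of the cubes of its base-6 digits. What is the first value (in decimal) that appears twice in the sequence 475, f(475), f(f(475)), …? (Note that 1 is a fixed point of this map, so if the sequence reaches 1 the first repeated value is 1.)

28

475 = (2,1,1,1)_6 → 2³ + 1³ + 1³ + 1³ = 11
11 = (1,5)_6 → 1³ + 5³ = 126
126 = (3,3,0)_6 → 3³ + 3³ + 0³ = 54
54 = (1,3,0)_6 → 1³ + 3³ + 0³ = 28
28 = (4,4)_6 → 4³ + 4³ = 128
128 = (3,3,2)_6 → 3³ + 3³ + 2³ = 62
62 = (1,4,2)_6 → 1³ + 4³ + 2³ = 73
73 = (2,0,1)_6 → 2³ + 0³ + 1³ = 9
9 = (1,3)_6 → 1³ + 3³ = 28  — 28 already appeared earlier.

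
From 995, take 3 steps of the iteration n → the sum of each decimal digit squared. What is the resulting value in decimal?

995 → 9² + 9² + 5² = 187
187 → 1² + 8² + 7² = 114
114 → 1² + 1² + 4² = 18

18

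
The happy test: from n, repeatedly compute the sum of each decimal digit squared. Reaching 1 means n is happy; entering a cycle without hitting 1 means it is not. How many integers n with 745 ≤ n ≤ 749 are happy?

745: 745 → 90 → 81 → 65 → 61 → 37 → 58 → 89 → 145 → 42 → 20 → 4 → 16 → 37  — not happy
746: 746 → 101 → 2 → 4 → 16 → 37 → 58 → 89 → 145 → 42 → 20 → 4  — not happy
747: 747 → 114 → 18 → 65 → 61 → 37 → 58 → 89 → 145 → 42 → 20 → 4 → 16 → 37  — not happy
748: 748 → 129 → 86 → 100 → 1  — happy
749: 749 → 146 → 53 → 34 → 25 → 29 → 85 → 89 → 145 → 42 → 20 → 4 → 16 → 37 → 58 → 89  — not happy
happy: 748

1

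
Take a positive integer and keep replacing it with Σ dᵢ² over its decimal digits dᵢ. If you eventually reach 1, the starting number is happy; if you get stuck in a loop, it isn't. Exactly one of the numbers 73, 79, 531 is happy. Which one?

73: 73 → 58 → 89 → 145 → 42 → 20 → 4 → 16 → 37 → 58  — repeats 58 (not happy)
79: 79 → 130 → 10 → 1  — reaches 1 (happy)
531: 531 → 35 → 34 → 25 → 29 → 85 → 89 → 145 → 42 → 20 → 4 → 16 → 37 → 58 → 89  — repeats 89 (not happy)

79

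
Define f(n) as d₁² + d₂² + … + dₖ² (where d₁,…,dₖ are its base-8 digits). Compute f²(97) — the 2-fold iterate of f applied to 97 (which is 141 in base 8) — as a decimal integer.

8

97 = (1,4,1)_8 → 1² + 4² + 1² = 1 + 16 + 1 = 18
18 = (2,2)_8 → 2² + 2² = 4 + 4 = 8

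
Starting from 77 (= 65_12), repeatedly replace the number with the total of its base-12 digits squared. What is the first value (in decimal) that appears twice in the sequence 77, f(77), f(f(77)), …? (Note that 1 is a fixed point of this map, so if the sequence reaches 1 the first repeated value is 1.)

61

77 = (6,5)_12 → 6² + 5² = 36 + 25 = 61
61 = (5,1)_12 → 5² + 1² = 25 + 1 = 26
26 = (2,2)_12 → 2² + 2² = 4 + 4 = 8
8 = (8)_12 → 8² = 64
64 = (5,4)_12 → 5² + 4² = 25 + 16 = 41
41 = (3,5)_12 → 3² + 5² = 9 + 25 = 34
34 = (2,10)_12 → 2² + 10² = 4 + 100 = 104
104 = (8,8)_12 → 8² + 8² = 64 + 64 = 128
128 = (10,8)_12 → 10² + 8² = 100 + 64 = 164
164 = (1,1,8)_12 → 1² + 1² + 8² = 1 + 1 + 64 = 66
66 = (5,6)_12 → 5² + 6² = 25 + 36 = 61  — 61 already appeared earlier.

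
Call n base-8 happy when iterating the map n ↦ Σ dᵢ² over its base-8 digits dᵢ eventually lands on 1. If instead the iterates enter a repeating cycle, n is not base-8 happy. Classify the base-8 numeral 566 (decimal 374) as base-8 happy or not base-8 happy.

374 = (5,6,6)_8 → 97
97 = (1,4,1)_8 → 18
18 = (2,2)_8 → 8
8 = (1,0)_8 → 1  — reached 1.

base-8 happy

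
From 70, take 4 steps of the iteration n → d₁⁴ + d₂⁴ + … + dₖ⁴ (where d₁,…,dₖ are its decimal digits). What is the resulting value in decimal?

10929

70 → 2401
2401 → 273
273 → 2498
2498 → 10929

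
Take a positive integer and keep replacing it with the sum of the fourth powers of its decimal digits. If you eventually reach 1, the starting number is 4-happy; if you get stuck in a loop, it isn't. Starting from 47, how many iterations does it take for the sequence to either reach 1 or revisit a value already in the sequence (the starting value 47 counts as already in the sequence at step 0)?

47 → 4⁴ + 7⁴ = 256 + 2401 = 2657
2657 → 2⁴ + 6⁴ + 5⁴ + 7⁴ = 16 + 1296 + 625 + 2401 = 4338
4338 → 4⁴ + 3⁴ + 3⁴ + 8⁴ = 256 + 81 + 81 + 4096 = 4514
4514 → 4⁴ + 5⁴ + 1⁴ + 4⁴ = 256 + 625 + 1 + 256 = 1138
1138 → 1⁴ + 1⁴ + 3⁴ + 8⁴ = 1 + 1 + 81 + 4096 = 4179
4179 → 4⁴ + 1⁴ + 7⁴ + 9⁴ = 256 + 1 + 2401 + 6561 = 9219
9219 → 9⁴ + 2⁴ + 1⁴ + 9⁴ = 6561 + 16 + 1 + 6561 = 13139
13139 → 1⁴ + 3⁴ + 1⁴ + 3⁴ + 9⁴ = 1 + 81 + 1 + 81 + 6561 = 6725
6725 → 6⁴ + 7⁴ + 2⁴ + 5⁴ = 1296 + 2401 + 16 + 625 = 4338  — 4338 repeats.
That took 9 steps.

9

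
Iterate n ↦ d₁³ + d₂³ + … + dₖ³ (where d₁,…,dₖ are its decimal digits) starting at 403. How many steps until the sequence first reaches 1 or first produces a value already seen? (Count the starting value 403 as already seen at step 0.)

4

403 → 4³ + 0³ + 3³ = 64 + 0 + 27 = 91
91 → 9³ + 1³ = 729 + 1 = 730
730 → 7³ + 3³ + 0³ = 343 + 27 + 0 = 370
370 → 3³ + 7³ + 0³ = 27 + 343 + 0 = 370  — 370 repeats.
That took 4 steps.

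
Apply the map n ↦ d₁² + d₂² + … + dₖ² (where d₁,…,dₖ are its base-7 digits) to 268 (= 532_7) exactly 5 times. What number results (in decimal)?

268 = (5,3,2)_7 → 5² + 3² + 2² = 25 + 9 + 4 = 38
38 = (5,3)_7 → 5² + 3² = 25 + 9 = 34
34 = (4,6)_7 → 4² + 6² = 16 + 36 = 52
52 = (1,0,3)_7 → 1² + 0² + 3² = 1 + 0 + 9 = 10
10 = (1,3)_7 → 1² + 3² = 1 + 9 = 10

10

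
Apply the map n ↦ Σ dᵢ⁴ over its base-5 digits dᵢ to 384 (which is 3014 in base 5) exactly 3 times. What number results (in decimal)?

354

384 = (3,0,1,4)_5 → 3⁴ + 0⁴ + 1⁴ + 4⁴ = 81 + 0 + 1 + 256 = 338
338 = (2,3,2,3)_5 → 2⁴ + 3⁴ + 2⁴ + 3⁴ = 16 + 81 + 16 + 81 = 194
194 = (1,2,3,4)_5 → 1⁴ + 2⁴ + 3⁴ + 4⁴ = 1 + 16 + 81 + 256 = 354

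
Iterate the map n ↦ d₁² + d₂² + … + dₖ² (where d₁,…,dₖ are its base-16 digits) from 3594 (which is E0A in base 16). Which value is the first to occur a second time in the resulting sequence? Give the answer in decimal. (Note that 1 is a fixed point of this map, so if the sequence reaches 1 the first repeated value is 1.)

3594 = (14,0,10)_16 → 14² + 0² + 10² = 196 + 0 + 100 = 296
296 = (1,2,8)_16 → 1² + 2² + 8² = 1 + 4 + 64 = 69
69 = (4,5)_16 → 4² + 5² = 16 + 25 = 41
41 = (2,9)_16 → 2² + 9² = 4 + 81 = 85
85 = (5,5)_16 → 5² + 5² = 25 + 25 = 50
50 = (3,2)_16 → 3² + 2² = 9 + 4 = 13
13 = (13)_16 → 13² = 169
169 = (10,9)_16 → 10² + 9² = 100 + 81 = 181
181 = (11,5)_16 → 11² + 5² = 121 + 25 = 146
146 = (9,2)_16 → 9² + 2² = 81 + 4 = 85  — 85 already appeared earlier.

85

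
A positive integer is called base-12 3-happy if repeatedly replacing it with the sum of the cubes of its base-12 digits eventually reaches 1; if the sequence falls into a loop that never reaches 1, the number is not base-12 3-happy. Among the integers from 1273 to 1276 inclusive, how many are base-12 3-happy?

1273: 1273 → 1513 → 1217 → 762 → 368 → 736 → 190 → 1028 → 856 → 1520 → 1728 → 1  — base-12 3-happy
1274: 1274 → 1520 → 1728 → 1  — base-12 3-happy
1275: 1275 → 1539 → 1539  — not base-12 3-happy
1276: 1276 → 1576 → 2395 → 751 → 476 → 566 → 1366 → 1854 → 1217 → 762 → 368 → 736 → 190 → 1028 → 856 → 1520 → 1728 → 1  — base-12 3-happy
base-12 3-happy: 1273, 1274, 1276

3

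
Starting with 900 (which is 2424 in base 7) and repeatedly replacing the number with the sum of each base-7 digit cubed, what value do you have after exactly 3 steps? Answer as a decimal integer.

342

900 = (2,4,2,4)_7 → 2³ + 4³ + 2³ + 4³ = 144
144 = (2,6,4)_7 → 2³ + 6³ + 4³ = 288
288 = (5,6,1)_7 → 5³ + 6³ + 1³ = 342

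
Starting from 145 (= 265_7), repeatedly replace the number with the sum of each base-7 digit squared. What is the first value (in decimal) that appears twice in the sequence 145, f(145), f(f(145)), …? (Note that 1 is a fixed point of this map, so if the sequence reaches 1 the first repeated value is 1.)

25

145 = (2,6,5)_7 → 2² + 6² + 5² = 65
65 = (1,2,2)_7 → 1² + 2² + 2² = 9
9 = (1,2)_7 → 1² + 2² = 5
5 = (5)_7 → 5² = 25
25 = (3,4)_7 → 3² + 4² = 25  — 25 already appeared earlier.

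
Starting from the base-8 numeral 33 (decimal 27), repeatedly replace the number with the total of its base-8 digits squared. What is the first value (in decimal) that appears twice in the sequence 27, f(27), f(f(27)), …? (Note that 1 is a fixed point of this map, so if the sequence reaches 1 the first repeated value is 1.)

1

27 = (3,3)_8 → 3² + 3² = 18
18 = (2,2)_8 → 2² + 2² = 8
8 = (1,0)_8 → 1² + 0² = 1  — reached the fixed point 1.
1 → 1, so 1 is the first repeated value.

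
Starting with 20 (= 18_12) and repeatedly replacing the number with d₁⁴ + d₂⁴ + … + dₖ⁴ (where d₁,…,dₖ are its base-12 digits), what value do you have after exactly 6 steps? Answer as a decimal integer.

17267

20 = (1,8)_12 → 4097
4097 = (2,4,5,5)_12 → 1522
1522 = (10,6,10)_12 → 21296
21296 = (1,0,3,10,8)_12 → 14178
14178 = (8,2,5,6)_12 → 6033
6033 = (3,5,10,9)_12 → 17267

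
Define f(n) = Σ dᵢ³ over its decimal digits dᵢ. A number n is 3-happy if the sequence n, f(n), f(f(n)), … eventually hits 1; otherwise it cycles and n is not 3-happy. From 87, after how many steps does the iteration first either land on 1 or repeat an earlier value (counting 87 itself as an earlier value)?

9

87 → 8³ + 7³ = 855
855 → 8³ + 5³ + 5³ = 762
762 → 7³ + 6³ + 2³ = 567
567 → 5³ + 6³ + 7³ = 684
684 → 6³ + 8³ + 4³ = 792
792 → 7³ + 9³ + 2³ = 1080
1080 → 1³ + 0³ + 8³ + 0³ = 513
513 → 5³ + 1³ + 3³ = 153
153 → 1³ + 5³ + 3³ = 153  — 153 repeats.
That took 9 steps.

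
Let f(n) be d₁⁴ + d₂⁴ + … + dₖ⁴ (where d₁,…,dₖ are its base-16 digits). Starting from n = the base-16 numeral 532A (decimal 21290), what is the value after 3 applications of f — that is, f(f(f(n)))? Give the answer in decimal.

21290 = (5,3,2,10)_16 → 5⁴ + 3⁴ + 2⁴ + 10⁴ = 10722
10722 = (2,9,14,2)_16 → 2⁴ + 9⁴ + 14⁴ + 2⁴ = 45009
45009 = (10,15,13,1)_16 → 10⁴ + 15⁴ + 13⁴ + 1⁴ = 89187

89187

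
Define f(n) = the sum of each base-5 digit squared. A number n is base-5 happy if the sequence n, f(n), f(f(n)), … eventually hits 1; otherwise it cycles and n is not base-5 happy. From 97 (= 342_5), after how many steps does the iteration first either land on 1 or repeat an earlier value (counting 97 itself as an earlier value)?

97 = (3,4,2)_5 → 3² + 4² + 2² = 29
29 = (1,0,4)_5 → 1² + 0² + 4² = 17
17 = (3,2)_5 → 3² + 2² = 13
13 = (2,3)_5 → 2² + 3² = 13  — 13 repeats.
That took 4 steps.

4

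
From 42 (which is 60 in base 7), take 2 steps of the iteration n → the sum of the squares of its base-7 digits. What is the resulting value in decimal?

26

42 = (6,0)_7 → 6² + 0² = 36 + 0 = 36
36 = (5,1)_7 → 5² + 1² = 25 + 1 = 26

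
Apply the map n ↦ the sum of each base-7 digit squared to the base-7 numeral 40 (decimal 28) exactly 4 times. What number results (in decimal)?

4

28 = (4,0)_7 → 4² + 0² = 16
16 = (2,2)_7 → 2² + 2² = 8
8 = (1,1)_7 → 1² + 1² = 2
2 = (2)_7 → 2² = 4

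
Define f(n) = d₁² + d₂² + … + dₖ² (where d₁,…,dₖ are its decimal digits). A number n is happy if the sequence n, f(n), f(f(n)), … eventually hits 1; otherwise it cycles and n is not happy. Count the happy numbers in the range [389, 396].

389: 389 → 154 → 42 → 20 → 4 → 16 → 37 → 58 → 89 → 145 → 42  — not happy
390: 390 → 90 → 81 → 65 → 61 → 37 → 58 → 89 → 145 → 42 → 20 → 4 → 16 → 37  — not happy
391: 391 → 91 → 82 → 68 → 100 → 1  — happy
392: 392 → 94 → 97 → 130 → 10 → 1  — happy
393: 393 → 99 → 162 → 41 → 17 → 50 → 25 → 29 → 85 → 89 → 145 → 42 → 20 → 4 → 16 → 37 → 58 → 89  — not happy
394: 394 → 106 → 37 → 58 → 89 → 145 → 42 → 20 → 4 → 16 → 37  — not happy
395: 395 → 115 → 27 → 53 → 34 → 25 → 29 → 85 → 89 → 145 → 42 → 20 → 4 → 16 → 37 → 58 → 89  — not happy
396: 396 → 126 → 41 → 17 → 50 → 25 → 29 → 85 → 89 → 145 → 42 → 20 → 4 → 16 → 37 → 58 → 89  — not happy
happy: 391, 392

2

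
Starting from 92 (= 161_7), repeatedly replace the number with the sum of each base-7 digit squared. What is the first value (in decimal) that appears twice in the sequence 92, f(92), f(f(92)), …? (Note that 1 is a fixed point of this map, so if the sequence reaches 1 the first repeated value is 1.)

92 = (1,6,1)_7 → 1² + 6² + 1² = 38
38 = (5,3)_7 → 5² + 3² = 34
34 = (4,6)_7 → 4² + 6² = 52
52 = (1,0,3)_7 → 1² + 0² + 3² = 10
10 = (1,3)_7 → 1² + 3² = 10  — 10 already appeared earlier.

10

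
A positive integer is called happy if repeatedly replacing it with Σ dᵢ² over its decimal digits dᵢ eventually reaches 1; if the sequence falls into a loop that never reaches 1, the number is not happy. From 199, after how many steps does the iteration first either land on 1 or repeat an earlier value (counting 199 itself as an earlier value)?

14

199 → 163
163 → 46
46 → 52
52 → 29
29 → 85
85 → 89
89 → 145
145 → 42
42 → 20
20 → 4
4 → 16
16 → 37
37 → 58
58 → 89  — 89 repeats.
That took 14 steps.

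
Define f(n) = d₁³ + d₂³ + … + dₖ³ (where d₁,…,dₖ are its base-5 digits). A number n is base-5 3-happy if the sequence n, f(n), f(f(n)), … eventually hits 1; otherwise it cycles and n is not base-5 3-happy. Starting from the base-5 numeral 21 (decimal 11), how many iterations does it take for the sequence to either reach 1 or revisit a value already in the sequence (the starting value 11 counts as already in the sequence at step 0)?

11 = (2,1)_5 → 2³ + 1³ = 9
9 = (1,4)_5 → 1³ + 4³ = 65
65 = (2,3,0)_5 → 2³ + 3³ + 0³ = 35
35 = (1,2,0)_5 → 1³ + 2³ + 0³ = 9  — 9 repeats.
That took 4 steps.

4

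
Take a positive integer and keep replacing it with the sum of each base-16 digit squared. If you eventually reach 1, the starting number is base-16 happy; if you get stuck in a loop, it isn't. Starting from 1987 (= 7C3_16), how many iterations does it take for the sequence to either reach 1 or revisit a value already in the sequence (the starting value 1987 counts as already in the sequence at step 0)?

13

1987 = (7,12,3)_16 → 7² + 12² + 3² = 49 + 144 + 9 = 202
202 = (12,10)_16 → 12² + 10² = 144 + 100 = 244
244 = (15,4)_16 → 15² + 4² = 225 + 16 = 241
241 = (15,1)_16 → 15² + 1² = 225 + 1 = 226
226 = (14,2)_16 → 14² + 2² = 196 + 4 = 200
200 = (12,8)_16 → 12² + 8² = 144 + 64 = 208
208 = (13,0)_16 → 13² + 0² = 169 + 0 = 169
169 = (10,9)_16 → 10² + 9² = 100 + 81 = 181
181 = (11,5)_16 → 11² + 5² = 121 + 25 = 146
146 = (9,2)_16 → 9² + 2² = 81 + 4 = 85
85 = (5,5)_16 → 5² + 5² = 25 + 25 = 50
50 = (3,2)_16 → 3² + 2² = 9 + 4 = 13
13 = (13)_16 → 13² = 169  — 169 repeats.
That took 13 steps.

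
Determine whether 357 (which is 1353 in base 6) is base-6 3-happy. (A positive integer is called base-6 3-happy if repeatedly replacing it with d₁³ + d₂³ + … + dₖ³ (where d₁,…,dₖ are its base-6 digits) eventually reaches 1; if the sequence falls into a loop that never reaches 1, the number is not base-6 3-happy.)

357 = (1,3,5,3)_6 → 180
180 = (5,0,0)_6 → 125
125 = (3,2,5)_6 → 160
160 = (4,2,4)_6 → 136
136 = (3,4,4)_6 → 155
155 = (4,1,5)_6 → 190
190 = (5,1,4)_6 → 190  — 190 already seen; the sequence cycles without reaching 1.

not base-6 3-happy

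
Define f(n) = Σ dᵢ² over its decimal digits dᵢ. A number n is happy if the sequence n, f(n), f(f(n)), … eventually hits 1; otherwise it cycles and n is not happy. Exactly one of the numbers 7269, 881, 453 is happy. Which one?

7269: 7269 → 170 → 50 → 25 → 29 → 85 → 89 → 145 → 42 → 20 → 4 → 16 → 37 → 58 → 89  — repeats 89 (not happy)
881: 881 → 129 → 86 → 100 → 1  — reaches 1 (happy)
453: 453 → 50 → 25 → 29 → 85 → 89 → 145 → 42 → 20 → 4 → 16 → 37 → 58 → 89  — repeats 89 (not happy)

881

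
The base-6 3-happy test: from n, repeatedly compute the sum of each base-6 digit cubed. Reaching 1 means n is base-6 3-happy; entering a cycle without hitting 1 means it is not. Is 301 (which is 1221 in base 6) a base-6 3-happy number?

base-6 3-happy

301 = (1,2,2,1)_6 → 1³ + 2³ + 2³ + 1³ = 18
18 = (3,0)_6 → 3³ + 0³ = 27
27 = (4,3)_6 → 4³ + 3³ = 91
91 = (2,3,1)_6 → 2³ + 3³ + 1³ = 36
36 = (1,0,0)_6 → 1³ + 0³ + 0³ = 1  — reached 1.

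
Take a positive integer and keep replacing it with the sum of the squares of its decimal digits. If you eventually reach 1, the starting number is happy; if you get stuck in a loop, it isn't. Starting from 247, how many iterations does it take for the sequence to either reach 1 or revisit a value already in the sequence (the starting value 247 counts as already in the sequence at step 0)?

247 → 2² + 4² + 7² = 69
69 → 6² + 9² = 117
117 → 1² + 1² + 7² = 51
51 → 5² + 1² = 26
26 → 2² + 6² = 40
40 → 4² + 0² = 16
16 → 1² + 6² = 37
37 → 3² + 7² = 58
58 → 5² + 8² = 89
89 → 8² + 9² = 145
145 → 1² + 4² + 5² = 42
42 → 4² + 2² = 20
20 → 2² + 0² = 4
4 → 4² = 16  — 16 repeats.
That took 14 steps.

14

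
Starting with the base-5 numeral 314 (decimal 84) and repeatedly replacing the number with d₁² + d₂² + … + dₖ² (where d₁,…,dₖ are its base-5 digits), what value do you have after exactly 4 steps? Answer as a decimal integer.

84 = (3,1,4)_5 → 3² + 1² + 4² = 26
26 = (1,0,1)_5 → 1² + 0² + 1² = 2
2 = (2)_5 → 2² = 4
4 = (4)_5 → 4² = 16

16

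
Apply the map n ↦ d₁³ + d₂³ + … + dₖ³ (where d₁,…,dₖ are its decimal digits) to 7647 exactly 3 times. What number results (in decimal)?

7647 → 7³ + 6³ + 4³ + 7³ = 966
966 → 9³ + 6³ + 6³ = 1161
1161 → 1³ + 1³ + 6³ + 1³ = 219

219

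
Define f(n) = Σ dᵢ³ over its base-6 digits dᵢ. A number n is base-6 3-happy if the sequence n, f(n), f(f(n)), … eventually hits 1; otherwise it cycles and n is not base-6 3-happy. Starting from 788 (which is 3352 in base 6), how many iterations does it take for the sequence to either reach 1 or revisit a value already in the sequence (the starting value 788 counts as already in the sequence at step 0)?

788 = (3,3,5,2)_6 → 3³ + 3³ + 5³ + 2³ = 27 + 27 + 125 + 8 = 187
187 = (5,1,1)_6 → 5³ + 1³ + 1³ = 125 + 1 + 1 = 127
127 = (3,3,1)_6 → 3³ + 3³ + 1³ = 27 + 27 + 1 = 55
55 = (1,3,1)_6 → 1³ + 3³ + 1³ = 1 + 27 + 1 = 29
29 = (4,5)_6 → 4³ + 5³ = 64 + 125 = 189
189 = (5,1,3)_6 → 5³ + 1³ + 3³ = 125 + 1 + 27 = 153
153 = (4,1,3)_6 → 4³ + 1³ + 3³ = 64 + 1 + 27 = 92
92 = (2,3,2)_6 → 2³ + 3³ + 2³ = 8 + 27 + 8 = 43
43 = (1,1,1)_6 → 1³ + 1³ + 1³ = 1 + 1 + 1 = 3
3 = (3)_6 → 3³ = 27
27 = (4,3)_6 → 4³ + 3³ = 64 + 27 = 91
91 = (2,3,1)_6 → 2³ + 3³ + 1³ = 8 + 27 + 1 = 36
36 = (1,0,0)_6 → 1³ + 0³ + 0³ = 1 + 0 + 0 = 1  — reached 1.
That took 13 steps.

13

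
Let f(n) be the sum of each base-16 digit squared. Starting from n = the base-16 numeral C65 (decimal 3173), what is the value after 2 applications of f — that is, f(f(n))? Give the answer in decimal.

313

3173 = (12,6,5)_16 → 12² + 6² + 5² = 144 + 36 + 25 = 205
205 = (12,13)_16 → 12² + 13² = 144 + 169 = 313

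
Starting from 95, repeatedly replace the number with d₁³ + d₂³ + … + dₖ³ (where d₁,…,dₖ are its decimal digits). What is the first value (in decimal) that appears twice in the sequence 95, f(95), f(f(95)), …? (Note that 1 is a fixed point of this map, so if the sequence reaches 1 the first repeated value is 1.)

95 → 9³ + 5³ = 729 + 125 = 854
854 → 8³ + 5³ + 4³ = 512 + 125 + 64 = 701
701 → 7³ + 0³ + 1³ = 343 + 0 + 1 = 344
344 → 3³ + 4³ + 4³ = 27 + 64 + 64 = 155
155 → 1³ + 5³ + 5³ = 1 + 125 + 125 = 251
251 → 2³ + 5³ + 1³ = 8 + 125 + 1 = 134
134 → 1³ + 3³ + 4³ = 1 + 27 + 64 = 92
92 → 9³ + 2³ = 729 + 8 = 737
737 → 7³ + 3³ + 7³ = 343 + 27 + 343 = 713
713 → 7³ + 1³ + 3³ = 343 + 1 + 27 = 371
371 → 3³ + 7³ + 1³ = 27 + 343 + 1 = 371  — 371 already appeared earlier.

371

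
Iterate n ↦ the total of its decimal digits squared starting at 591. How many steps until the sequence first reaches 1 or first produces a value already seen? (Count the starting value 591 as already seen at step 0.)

14

591 → 5² + 9² + 1² = 107
107 → 1² + 0² + 7² = 50
50 → 5² + 0² = 25
25 → 2² + 5² = 29
29 → 2² + 9² = 85
85 → 8² + 5² = 89
89 → 8² + 9² = 145
145 → 1² + 4² + 5² = 42
42 → 4² + 2² = 20
20 → 2² + 0² = 4
4 → 4² = 16
16 → 1² + 6² = 37
37 → 3² + 7² = 58
58 → 5² + 8² = 89  — 89 repeats.
That took 14 steps.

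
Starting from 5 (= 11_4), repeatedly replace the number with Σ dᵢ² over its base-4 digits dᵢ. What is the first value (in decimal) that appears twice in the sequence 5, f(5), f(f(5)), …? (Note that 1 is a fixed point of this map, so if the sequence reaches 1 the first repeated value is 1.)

1

5 = (1,1)_4 → 1² + 1² = 2
2 = (2)_4 → 2² = 4
4 = (1,0)_4 → 1² + 0² = 1  — reached the fixed point 1.
1 → 1, so 1 is the first repeated value.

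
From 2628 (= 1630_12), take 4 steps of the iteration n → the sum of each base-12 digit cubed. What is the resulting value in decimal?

250

2628 = (1,6,3,0)_12 → 1³ + 6³ + 3³ + 0³ = 1 + 216 + 27 + 0 = 244
244 = (1,8,4)_12 → 1³ + 8³ + 4³ = 1 + 512 + 64 = 577
577 = (4,0,1)_12 → 4³ + 0³ + 1³ = 64 + 0 + 1 = 65
65 = (5,5)_12 → 5³ + 5³ = 125 + 125 = 250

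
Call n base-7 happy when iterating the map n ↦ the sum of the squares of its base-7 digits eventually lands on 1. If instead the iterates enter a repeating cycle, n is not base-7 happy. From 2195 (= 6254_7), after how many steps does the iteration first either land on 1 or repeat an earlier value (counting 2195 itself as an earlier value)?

2195 = (6,2,5,4)_7 → 6² + 2² + 5² + 4² = 36 + 4 + 25 + 16 = 81
81 = (1,4,4)_7 → 1² + 4² + 4² = 1 + 16 + 16 = 33
33 = (4,5)_7 → 4² + 5² = 16 + 25 = 41
41 = (5,6)_7 → 5² + 6² = 25 + 36 = 61
61 = (1,1,5)_7 → 1² + 1² + 5² = 1 + 1 + 25 = 27
27 = (3,6)_7 → 3² + 6² = 9 + 36 = 45
45 = (6,3)_7 → 6² + 3² = 36 + 9 = 45  — 45 repeats.
That took 7 steps.

7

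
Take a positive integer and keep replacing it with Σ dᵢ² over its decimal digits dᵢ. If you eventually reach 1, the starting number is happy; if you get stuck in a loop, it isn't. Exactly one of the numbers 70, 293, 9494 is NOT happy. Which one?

9494

70: 70 → 49 → 97 → 130 → 10 → 1  — reaches 1 (happy)
293: 293 → 94 → 97 → 130 → 10 → 1  — reaches 1 (happy)
9494: 9494 → 194 → 98 → 145 → 42 → 20 → 4 → 16 → 37 → 58 → 89 → 145  — repeats 145 (not happy)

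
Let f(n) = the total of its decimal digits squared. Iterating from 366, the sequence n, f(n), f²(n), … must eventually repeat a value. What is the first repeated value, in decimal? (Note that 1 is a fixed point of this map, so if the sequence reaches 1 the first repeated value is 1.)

366 → 81
81 → 65
65 → 61
61 → 37
37 → 58
58 → 89
89 → 145
145 → 42
42 → 20
20 → 4
4 → 16
16 → 37  — 37 already appeared earlier.

37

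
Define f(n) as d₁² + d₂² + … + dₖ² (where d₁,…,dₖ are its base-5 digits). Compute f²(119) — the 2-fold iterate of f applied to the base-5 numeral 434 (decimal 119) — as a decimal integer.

119 = (4,3,4)_5 → 4² + 3² + 4² = 16 + 9 + 16 = 41
41 = (1,3,1)_5 → 1² + 3² + 1² = 1 + 9 + 1 = 11

11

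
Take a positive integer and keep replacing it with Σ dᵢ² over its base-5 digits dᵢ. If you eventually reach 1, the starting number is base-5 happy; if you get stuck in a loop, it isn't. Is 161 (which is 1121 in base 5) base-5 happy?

base-5 happy

161 = (1,1,2,1)_5 → 1² + 1² + 2² + 1² = 7
7 = (1,2)_5 → 1² + 2² = 5
5 = (1,0)_5 → 1² + 0² = 1  — reached 1.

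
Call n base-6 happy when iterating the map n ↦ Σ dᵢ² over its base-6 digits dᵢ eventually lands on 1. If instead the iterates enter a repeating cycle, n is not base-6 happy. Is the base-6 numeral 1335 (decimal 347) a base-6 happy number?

base-6 happy

347 = (1,3,3,5)_6 → 1² + 3² + 3² + 5² = 1 + 9 + 9 + 25 = 44
44 = (1,1,2)_6 → 1² + 1² + 2² = 1 + 1 + 4 = 6
6 = (1,0)_6 → 1² + 0² = 1 + 0 = 1  — reached 1.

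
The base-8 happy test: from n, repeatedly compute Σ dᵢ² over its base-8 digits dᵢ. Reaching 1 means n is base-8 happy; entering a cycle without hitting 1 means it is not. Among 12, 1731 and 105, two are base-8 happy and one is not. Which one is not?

12

12: 12 → 17 → 5 → 25 → 10 → 5  — repeats 5 (not base-8 happy)
1731: 1731 → 27 → 18 → 8 → 1  — reaches 1 (base-8 happy)
105: 105 → 27 → 18 → 8 → 1  — reaches 1 (base-8 happy)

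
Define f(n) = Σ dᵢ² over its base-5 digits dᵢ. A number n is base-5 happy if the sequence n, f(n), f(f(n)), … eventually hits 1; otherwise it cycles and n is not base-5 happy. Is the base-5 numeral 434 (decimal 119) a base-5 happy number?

119 = (4,3,4)_5 → 4² + 3² + 4² = 16 + 9 + 16 = 41
41 = (1,3,1)_5 → 1² + 3² + 1² = 1 + 9 + 1 = 11
11 = (2,1)_5 → 2² + 1² = 4 + 1 = 5
5 = (1,0)_5 → 1² + 0² = 1 + 0 = 1  — reached 1.

base-5 happy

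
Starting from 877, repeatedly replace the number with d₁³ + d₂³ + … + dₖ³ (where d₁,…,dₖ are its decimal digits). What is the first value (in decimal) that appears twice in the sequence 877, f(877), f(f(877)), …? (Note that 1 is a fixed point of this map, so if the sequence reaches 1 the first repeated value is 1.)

1

877 → 8³ + 7³ + 7³ = 512 + 343 + 343 = 1198
1198 → 1³ + 1³ + 9³ + 8³ = 1 + 1 + 729 + 512 = 1243
1243 → 1³ + 2³ + 4³ + 3³ = 1 + 8 + 64 + 27 = 100
100 → 1³ + 0³ + 0³ = 1 + 0 + 0 = 1  — reached the fixed point 1.
1 → 1, so 1 is the first repeated value.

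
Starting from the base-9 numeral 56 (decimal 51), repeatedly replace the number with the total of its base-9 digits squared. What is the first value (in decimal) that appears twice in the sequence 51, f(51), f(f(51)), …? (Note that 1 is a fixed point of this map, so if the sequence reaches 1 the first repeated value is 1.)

51 = (5,6)_9 → 5² + 6² = 61
61 = (6,7)_9 → 6² + 7² = 85
85 = (1,0,4)_9 → 1² + 0² + 4² = 17
17 = (1,8)_9 → 1² + 8² = 65
65 = (7,2)_9 → 7² + 2² = 53
53 = (5,8)_9 → 5² + 8² = 89
89 = (1,0,8)_9 → 1² + 0² + 8² = 65  — 65 already appeared earlier.

65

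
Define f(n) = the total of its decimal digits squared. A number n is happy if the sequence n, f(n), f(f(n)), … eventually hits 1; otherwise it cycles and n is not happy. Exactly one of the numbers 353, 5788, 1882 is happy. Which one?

353: 353 → 43 → 25 → 29 → 85 → 89 → 145 → 42 → 20 → 4 → 16 → 37 → 58 → 89  — repeats 89 (not happy)
5788: 5788 → 202 → 8 → 64 → 52 → 29 → 85 → 89 → 145 → 42 → 20 → 4 → 16 → 37 → 58 → 89  — repeats 89 (not happy)
1882: 1882 → 133 → 19 → 82 → 68 → 100 → 1  — reaches 1 (happy)

1882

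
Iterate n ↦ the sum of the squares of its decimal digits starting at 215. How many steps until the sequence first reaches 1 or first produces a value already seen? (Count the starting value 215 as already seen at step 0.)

14

215 → 2² + 1² + 5² = 4 + 1 + 25 = 30
30 → 3² + 0² = 9 + 0 = 9
9 → 9² = 81
81 → 8² + 1² = 64 + 1 = 65
65 → 6² + 5² = 36 + 25 = 61
61 → 6² + 1² = 36 + 1 = 37
37 → 3² + 7² = 9 + 49 = 58
58 → 5² + 8² = 25 + 64 = 89
89 → 8² + 9² = 64 + 81 = 145
145 → 1² + 4² + 5² = 1 + 16 + 25 = 42
42 → 4² + 2² = 16 + 4 = 20
20 → 2² + 0² = 4 + 0 = 4
4 → 4² = 16
16 → 1² + 6² = 1 + 36 = 37  — 37 repeats.
That took 14 steps.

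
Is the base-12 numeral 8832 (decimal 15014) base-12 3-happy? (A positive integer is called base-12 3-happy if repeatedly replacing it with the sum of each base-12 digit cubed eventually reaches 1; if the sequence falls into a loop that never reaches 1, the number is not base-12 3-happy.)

base-12 3-happy

15014 = (8,8,3,2)_12 → 8³ + 8³ + 3³ + 2³ = 512 + 512 + 27 + 8 = 1059
1059 = (7,4,3)_12 → 7³ + 4³ + 3³ = 343 + 64 + 27 = 434
434 = (3,0,2)_12 → 3³ + 0³ + 2³ = 27 + 0 + 8 = 35
35 = (2,11)_12 → 2³ + 11³ = 8 + 1331 = 1339
1339 = (9,3,7)_12 → 9³ + 3³ + 7³ = 729 + 27 + 343 = 1099
1099 = (7,7,7)_12 → 7³ + 7³ + 7³ = 343 + 343 + 343 = 1029
1029 = (7,1,9)_12 → 7³ + 1³ + 9³ = 343 + 1 + 729 = 1073
1073 = (7,5,5)_12 → 7³ + 5³ + 5³ = 343 + 125 + 125 = 593
593 = (4,1,5)_12 → 4³ + 1³ + 5³ = 64 + 1 + 125 = 190
190 = (1,3,10)_12 → 1³ + 3³ + 10³ = 1 + 27 + 1000 = 1028
1028 = (7,1,8)_12 → 7³ + 1³ + 8³ = 343 + 1 + 512 = 856
856 = (5,11,4)_12 → 5³ + 11³ + 4³ = 125 + 1331 + 64 = 1520
1520 = (10,6,8)_12 → 10³ + 6³ + 8³ = 1000 + 216 + 512 = 1728
1728 = (1,0,0,0)_12 → 1³ + 0³ + 0³ + 0³ = 1 + 0 + 0 + 0 = 1  — reached 1.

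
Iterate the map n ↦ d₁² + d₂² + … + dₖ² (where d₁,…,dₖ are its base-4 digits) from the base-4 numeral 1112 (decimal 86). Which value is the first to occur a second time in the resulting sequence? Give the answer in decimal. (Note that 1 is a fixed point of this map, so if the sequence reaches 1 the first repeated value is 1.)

1

86 = (1,1,1,2)_4 → 1² + 1² + 1² + 2² = 1 + 1 + 1 + 4 = 7
7 = (1,3)_4 → 1² + 3² = 1 + 9 = 10
10 = (2,2)_4 → 2² + 2² = 4 + 4 = 8
8 = (2,0)_4 → 2² + 0² = 4 + 0 = 4
4 = (1,0)_4 → 1² + 0² = 1 + 0 = 1  — reached the fixed point 1.
1 → 1, so 1 is the first repeated value.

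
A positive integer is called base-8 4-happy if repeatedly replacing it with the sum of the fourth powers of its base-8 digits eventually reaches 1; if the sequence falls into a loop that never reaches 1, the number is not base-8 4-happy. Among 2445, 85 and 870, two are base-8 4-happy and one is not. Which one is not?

85

2445: 2445 → 2178 → 288 → 512 → 1  — reaches 1 (base-8 4-happy)
85: 85 → 642 → 33 → 257 → 257  — repeats 257 (not base-8 4-happy)
870: 870 → 2178 → 288 → 512 → 1  — reaches 1 (base-8 4-happy)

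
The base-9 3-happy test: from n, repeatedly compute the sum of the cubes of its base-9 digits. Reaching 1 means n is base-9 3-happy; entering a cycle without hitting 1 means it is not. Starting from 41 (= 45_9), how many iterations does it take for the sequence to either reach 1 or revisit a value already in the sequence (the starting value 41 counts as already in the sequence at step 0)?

41 = (4,5)_9 → 4³ + 5³ = 64 + 125 = 189
189 = (2,3,0)_9 → 2³ + 3³ + 0³ = 8 + 27 + 0 = 35
35 = (3,8)_9 → 3³ + 8³ = 27 + 512 = 539
539 = (6,5,8)_9 → 6³ + 5³ + 8³ = 216 + 125 + 512 = 853
853 = (1,1,4,7)_9 → 1³ + 1³ + 4³ + 7³ = 1 + 1 + 64 + 343 = 409
409 = (5,0,4)_9 → 5³ + 0³ + 4³ = 125 + 0 + 64 = 189  — 189 repeats.
That took 6 steps.

6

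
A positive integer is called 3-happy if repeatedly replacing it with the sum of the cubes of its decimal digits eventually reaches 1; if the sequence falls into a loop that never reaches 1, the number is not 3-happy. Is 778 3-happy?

3-happy

778 → 7³ + 7³ + 8³ = 1198
1198 → 1³ + 1³ + 9³ + 8³ = 1243
1243 → 1³ + 2³ + 4³ + 3³ = 100
100 → 1³ + 0³ + 0³ = 1  — reached 1.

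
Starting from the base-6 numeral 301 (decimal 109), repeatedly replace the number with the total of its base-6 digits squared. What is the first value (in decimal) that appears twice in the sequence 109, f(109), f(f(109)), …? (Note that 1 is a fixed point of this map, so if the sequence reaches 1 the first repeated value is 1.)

109 = (3,0,1)_6 → 10
10 = (1,4)_6 → 17
17 = (2,5)_6 → 29
29 = (4,5)_6 → 41
41 = (1,0,5)_6 → 26
26 = (4,2)_6 → 20
20 = (3,2)_6 → 13
13 = (2,1)_6 → 5
5 = (5)_6 → 25
25 = (4,1)_6 → 17  — 17 already appeared earlier.

17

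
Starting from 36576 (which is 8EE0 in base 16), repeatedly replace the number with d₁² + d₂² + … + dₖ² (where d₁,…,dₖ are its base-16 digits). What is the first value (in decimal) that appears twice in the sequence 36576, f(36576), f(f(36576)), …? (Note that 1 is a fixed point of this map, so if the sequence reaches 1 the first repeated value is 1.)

36576 = (8,14,14,0)_16 → 8² + 14² + 14² + 0² = 456
456 = (1,12,8)_16 → 1² + 12² + 8² = 209
209 = (13,1)_16 → 13² + 1² = 170
170 = (10,10)_16 → 10² + 10² = 200
200 = (12,8)_16 → 12² + 8² = 208
208 = (13,0)_16 → 13² + 0² = 169
169 = (10,9)_16 → 10² + 9² = 181
181 = (11,5)_16 → 11² + 5² = 146
146 = (9,2)_16 → 9² + 2² = 85
85 = (5,5)_16 → 5² + 5² = 50
50 = (3,2)_16 → 3² + 2² = 13
13 = (13)_16 → 13² = 169  — 169 already appeared earlier.

169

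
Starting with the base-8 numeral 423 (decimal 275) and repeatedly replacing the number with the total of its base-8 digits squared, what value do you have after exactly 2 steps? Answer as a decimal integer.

34

275 = (4,2,3)_8 → 4² + 2² + 3² = 29
29 = (3,5)_8 → 3² + 5² = 34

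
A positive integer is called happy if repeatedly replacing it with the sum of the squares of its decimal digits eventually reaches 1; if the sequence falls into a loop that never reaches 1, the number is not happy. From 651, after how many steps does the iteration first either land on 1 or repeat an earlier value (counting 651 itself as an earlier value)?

651 → 6² + 5² + 1² = 36 + 25 + 1 = 62
62 → 6² + 2² = 36 + 4 = 40
40 → 4² + 0² = 16 + 0 = 16
16 → 1² + 6² = 1 + 36 = 37
37 → 3² + 7² = 9 + 49 = 58
58 → 5² + 8² = 25 + 64 = 89
89 → 8² + 9² = 64 + 81 = 145
145 → 1² + 4² + 5² = 1 + 16 + 25 = 42
42 → 4² + 2² = 16 + 4 = 20
20 → 2² + 0² = 4 + 0 = 4
4 → 4² = 16  — 16 repeats.
That took 11 steps.

11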